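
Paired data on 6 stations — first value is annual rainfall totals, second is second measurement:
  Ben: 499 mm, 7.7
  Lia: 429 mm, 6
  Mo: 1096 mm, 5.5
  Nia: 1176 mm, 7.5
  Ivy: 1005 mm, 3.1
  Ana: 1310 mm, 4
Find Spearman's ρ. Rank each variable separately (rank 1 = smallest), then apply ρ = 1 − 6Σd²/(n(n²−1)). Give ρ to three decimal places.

-0.314

Ranks of variable 1: 2, 1, 4, 5, 3, 6
Ranks of variable 2: 6, 4, 3, 5, 1, 2
d = r₁ − r₂: -4, -3, 1, 0, 2, 4
d²: 16, 9, 1, 0, 4, 16; Σd² = 46
ρ = 1 − 6·46/(6·35) = 1 − 276/210 = -0.314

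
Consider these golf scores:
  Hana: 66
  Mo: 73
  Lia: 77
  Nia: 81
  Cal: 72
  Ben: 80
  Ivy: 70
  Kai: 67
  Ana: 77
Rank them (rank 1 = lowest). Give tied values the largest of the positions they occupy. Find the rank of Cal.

Sorted (ascending): 66, 67, 70, 72, 73, 77, 77, 80, 81
The 2 values of 77 occupy positions 6–7 → each gets rank 7.
Cal has value 72 → rank 4.

4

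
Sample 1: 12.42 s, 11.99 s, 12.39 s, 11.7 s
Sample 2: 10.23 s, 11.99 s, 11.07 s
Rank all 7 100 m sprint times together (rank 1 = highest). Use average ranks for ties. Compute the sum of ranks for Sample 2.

Sorted (descending): 12.42, 12.39, 11.99, 11.99, 11.7, 11.07, 10.23
The 2 values of 11.99 occupy positions 3–4 → average rank (3+4)/2 = 3.5.
Sample 2 values → pooled ranks: 10.23→7, 11.99→3.5, 11.07→6
Rank sum = 7 + 3.5 + 6 = 16.5

16.5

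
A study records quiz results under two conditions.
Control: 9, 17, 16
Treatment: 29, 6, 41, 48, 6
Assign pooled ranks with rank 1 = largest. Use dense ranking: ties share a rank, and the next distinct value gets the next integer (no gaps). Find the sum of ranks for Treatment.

Sorted (descending): 48, 41, 29, 17, 16, 9, 6, 6
The 2 values of 6 share dense rank 7.
Remaining distinct values take the next consecutive integers.
Treatment values → pooled ranks: 29→3, 6→7, 41→2, 48→1, 6→7
Rank sum = 3 + 7 + 2 + 1 + 7 = 20

20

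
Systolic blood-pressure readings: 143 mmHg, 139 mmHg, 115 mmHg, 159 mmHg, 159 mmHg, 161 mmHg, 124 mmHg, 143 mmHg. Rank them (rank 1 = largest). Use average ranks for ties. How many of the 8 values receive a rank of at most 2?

Sorted (descending): 161, 159, 159, 143, 143, 139, 124, 115
The 2 values of 159 occupy positions 2–3 → average rank (2+3)/2 = 2.5.
The 2 values of 143 occupy positions 4–5 → average rank (4+5)/2 = 4.5.
Ranks ≤ 2: {1} → 1 value.

1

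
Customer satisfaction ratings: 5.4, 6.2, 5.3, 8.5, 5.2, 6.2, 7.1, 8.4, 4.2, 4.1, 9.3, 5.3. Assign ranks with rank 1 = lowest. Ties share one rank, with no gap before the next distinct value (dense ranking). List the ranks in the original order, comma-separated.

5, 6, 4, 9, 3, 6, 7, 8, 2, 1, 10, 4

Sorted (ascending): 4.1, 4.2, 5.2, 5.3, 5.3, 5.4, 6.2, 6.2, 7.1, 8.4, 8.5, 9.3
The 2 values of 5.3 share dense rank 4.
The 2 values of 6.2 share dense rank 6.
Remaining distinct values take the next consecutive integers.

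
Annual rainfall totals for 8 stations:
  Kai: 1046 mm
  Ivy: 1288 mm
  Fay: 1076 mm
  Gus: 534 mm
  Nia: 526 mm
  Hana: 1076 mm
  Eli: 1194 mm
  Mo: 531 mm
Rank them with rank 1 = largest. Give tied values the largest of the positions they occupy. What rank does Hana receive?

4

Sorted (descending): 1288, 1194, 1076, 1076, 1046, 534, 531, 526
The 2 values of 1076 occupy positions 3–4 → each gets rank 4.
Hana has value 1076 mm → rank 4.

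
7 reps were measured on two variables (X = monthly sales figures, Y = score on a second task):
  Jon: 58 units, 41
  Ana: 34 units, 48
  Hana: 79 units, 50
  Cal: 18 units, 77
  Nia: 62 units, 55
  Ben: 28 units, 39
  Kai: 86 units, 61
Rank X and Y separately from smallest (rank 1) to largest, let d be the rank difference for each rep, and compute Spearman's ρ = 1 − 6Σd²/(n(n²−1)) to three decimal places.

0.179

Ranks of variable 1: 4, 3, 6, 1, 5, 2, 7
Ranks of variable 2: 2, 3, 4, 7, 5, 1, 6
d = r₁ − r₂: 2, 0, 2, -6, 0, 1, 1
d²: 4, 0, 4, 36, 0, 1, 1; Σd² = 46
ρ = 1 − 6·46/(7·48) = 1 − 276/336 = 0.179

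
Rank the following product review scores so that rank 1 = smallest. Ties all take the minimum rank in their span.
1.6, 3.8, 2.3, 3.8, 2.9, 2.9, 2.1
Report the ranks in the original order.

Sorted (ascending): 1.6, 2.1, 2.3, 2.9, 2.9, 3.8, 3.8
The 2 values of 2.9 occupy positions 4–5 → each gets rank 4.
The 2 values of 3.8 occupy positions 6–7 → each gets rank 6.

1, 6, 3, 6, 4, 4, 2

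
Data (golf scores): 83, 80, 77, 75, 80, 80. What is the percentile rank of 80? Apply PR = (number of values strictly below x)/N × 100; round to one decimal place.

33.3

N = 6.
Strictly below 80: 2. Equal to 80: 3.
PR = 2/6 × 100 = 33.3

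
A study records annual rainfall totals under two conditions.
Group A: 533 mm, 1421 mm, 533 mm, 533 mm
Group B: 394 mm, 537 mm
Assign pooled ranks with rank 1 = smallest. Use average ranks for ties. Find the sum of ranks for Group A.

Sorted (ascending): 394, 533, 533, 533, 537, 1421
The 3 values of 533 occupy positions 2–4 → average rank 3.
Group A values → pooled ranks: 533→3, 1421→6, 533→3, 533→3
Rank sum = 3 + 6 + 3 + 3 = 15

15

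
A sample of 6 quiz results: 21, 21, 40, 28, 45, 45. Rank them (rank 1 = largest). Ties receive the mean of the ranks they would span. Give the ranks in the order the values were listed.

5.5, 5.5, 3, 4, 1.5, 1.5

Sorted (descending): 45, 45, 40, 28, 21, 21
The 2 values of 45 occupy positions 1–2 → average rank (1+2)/2 = 1.5.
The 2 values of 21 occupy positions 5–6 → average rank (5+6)/2 = 5.5.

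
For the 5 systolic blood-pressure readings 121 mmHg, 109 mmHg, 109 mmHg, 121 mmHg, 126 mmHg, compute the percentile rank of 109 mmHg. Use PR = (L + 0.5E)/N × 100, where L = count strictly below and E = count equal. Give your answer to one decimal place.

N = 5.
Strictly below 109: 0. Equal to 109: 2.
PR = (0 + 0.5·2)/5 × 100 = 20.0

20.0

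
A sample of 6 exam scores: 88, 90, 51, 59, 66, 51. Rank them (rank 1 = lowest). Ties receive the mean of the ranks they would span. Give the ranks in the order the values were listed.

5, 6, 1.5, 3, 4, 1.5

Sorted (ascending): 51, 51, 59, 66, 88, 90
The 2 values of 51 occupy positions 1–2 → average rank (1+2)/2 = 1.5.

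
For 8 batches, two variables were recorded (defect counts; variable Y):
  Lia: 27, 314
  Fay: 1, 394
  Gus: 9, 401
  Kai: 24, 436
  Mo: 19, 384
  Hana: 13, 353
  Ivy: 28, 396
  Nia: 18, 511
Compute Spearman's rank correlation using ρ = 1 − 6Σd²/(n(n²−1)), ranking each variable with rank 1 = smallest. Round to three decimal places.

-0.095

Ranks of variable 1: 7, 1, 2, 6, 5, 3, 8, 4
Ranks of variable 2: 1, 4, 6, 7, 3, 2, 5, 8
d = r₁ − r₂: 6, -3, -4, -1, 2, 1, 3, -4
d²: 36, 9, 16, 1, 4, 1, 9, 16; Σd² = 92
ρ = 1 − 6·92/(8·63) = 1 − 552/504 = -0.095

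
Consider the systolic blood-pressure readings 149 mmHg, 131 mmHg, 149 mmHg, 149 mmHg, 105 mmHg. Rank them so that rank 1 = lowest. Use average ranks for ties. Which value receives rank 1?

Sorted (ascending): 105, 131, 149, 149, 149
The 3 values of 149 occupy positions 3–5 → average rank 4.
Rank 1 → value 105.

105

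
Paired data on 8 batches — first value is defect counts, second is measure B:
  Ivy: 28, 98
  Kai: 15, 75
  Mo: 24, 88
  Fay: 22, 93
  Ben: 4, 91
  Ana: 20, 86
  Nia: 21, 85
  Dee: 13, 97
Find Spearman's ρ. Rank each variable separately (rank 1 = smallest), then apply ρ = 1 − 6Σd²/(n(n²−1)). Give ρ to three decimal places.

0.238

Ranks of variable 1: 8, 3, 7, 6, 1, 4, 5, 2
Ranks of variable 2: 8, 1, 4, 6, 5, 3, 2, 7
d = r₁ − r₂: 0, 2, 3, 0, -4, 1, 3, -5
d²: 0, 4, 9, 0, 16, 1, 9, 25; Σd² = 64
ρ = 1 − 6·64/(8·63) = 1 − 384/504 = 0.238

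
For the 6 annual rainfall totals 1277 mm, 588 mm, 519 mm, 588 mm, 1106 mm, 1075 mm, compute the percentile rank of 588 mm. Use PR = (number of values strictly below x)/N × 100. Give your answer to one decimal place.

16.7

N = 6.
Strictly below 588: 1. Equal to 588: 2.
PR = 1/6 × 100 = 16.7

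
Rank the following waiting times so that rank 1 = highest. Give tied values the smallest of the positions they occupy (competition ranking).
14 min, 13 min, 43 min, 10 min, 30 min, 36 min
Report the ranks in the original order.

Sorted (descending): 43, 36, 30, 14, 13, 10
No ties — each value takes its position as its rank.

4, 5, 1, 6, 3, 2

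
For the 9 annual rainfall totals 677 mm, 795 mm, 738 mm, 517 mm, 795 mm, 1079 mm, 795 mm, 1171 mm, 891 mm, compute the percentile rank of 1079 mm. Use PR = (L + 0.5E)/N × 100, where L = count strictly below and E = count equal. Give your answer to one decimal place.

83.3

N = 9.
Strictly below 1079: 7. Equal to 1079: 1.
PR = (7 + 0.5·1)/9 × 100 = 83.3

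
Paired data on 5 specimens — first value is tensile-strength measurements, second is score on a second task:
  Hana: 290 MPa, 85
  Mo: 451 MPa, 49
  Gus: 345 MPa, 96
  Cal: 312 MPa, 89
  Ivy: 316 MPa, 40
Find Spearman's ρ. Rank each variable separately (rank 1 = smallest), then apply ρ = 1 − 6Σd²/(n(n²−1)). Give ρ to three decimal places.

Ranks of variable 1: 1, 5, 4, 2, 3
Ranks of variable 2: 3, 2, 5, 4, 1
d = r₁ − r₂: -2, 3, -1, -2, 2
d²: 4, 9, 1, 4, 4; Σd² = 22
ρ = 1 − 6·22/(5·24) = 1 − 132/120 = -0.100

-0.100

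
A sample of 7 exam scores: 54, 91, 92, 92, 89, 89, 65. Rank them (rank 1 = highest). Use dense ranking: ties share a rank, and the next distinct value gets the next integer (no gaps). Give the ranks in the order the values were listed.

Sorted (descending): 92, 92, 91, 89, 89, 65, 54
The 2 values of 92 share dense rank 1.
The 2 values of 89 share dense rank 3.
Remaining distinct values take the next consecutive integers.

5, 2, 1, 1, 3, 3, 4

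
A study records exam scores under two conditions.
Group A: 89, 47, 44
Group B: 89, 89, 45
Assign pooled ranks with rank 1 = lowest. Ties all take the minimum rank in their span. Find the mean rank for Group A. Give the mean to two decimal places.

2.67

Sorted (ascending): 44, 45, 47, 89, 89, 89
The 3 values of 89 occupy positions 4–6 → each gets rank 4.
Group A values → pooled ranks: 89→4, 47→3, 44→1
Mean rank = (4 + 3 + 1) / 3 = 2.67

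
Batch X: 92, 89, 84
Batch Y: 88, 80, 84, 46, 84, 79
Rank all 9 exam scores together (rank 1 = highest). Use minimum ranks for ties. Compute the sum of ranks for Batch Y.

35

Sorted (descending): 92, 89, 88, 84, 84, 84, 80, 79, 46
The 3 values of 84 occupy positions 4–6 → each gets rank 4.
Batch Y values → pooled ranks: 88→3, 80→7, 84→4, 46→9, 84→4, 79→8
Rank sum = 3 + 7 + 4 + 9 + 4 + 8 = 35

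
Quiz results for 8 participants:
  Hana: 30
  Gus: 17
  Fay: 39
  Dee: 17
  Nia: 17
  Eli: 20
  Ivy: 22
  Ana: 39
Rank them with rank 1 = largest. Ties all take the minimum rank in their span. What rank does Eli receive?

Sorted (descending): 39, 39, 30, 22, 20, 17, 17, 17
The 2 values of 39 occupy positions 1–2 → each gets rank 1.
The 3 values of 17 occupy positions 6–8 → each gets rank 6.
Eli has value 20 → rank 5.

5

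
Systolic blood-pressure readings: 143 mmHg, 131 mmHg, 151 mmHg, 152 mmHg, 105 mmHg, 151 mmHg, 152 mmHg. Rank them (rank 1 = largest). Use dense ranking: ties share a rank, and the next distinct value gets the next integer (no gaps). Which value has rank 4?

131

Sorted (descending): 152, 152, 151, 151, 143, 131, 105
The 2 values of 152 share dense rank 1.
The 2 values of 151 share dense rank 2.
Remaining distinct values take the next consecutive integers.
Rank 4 → value 131.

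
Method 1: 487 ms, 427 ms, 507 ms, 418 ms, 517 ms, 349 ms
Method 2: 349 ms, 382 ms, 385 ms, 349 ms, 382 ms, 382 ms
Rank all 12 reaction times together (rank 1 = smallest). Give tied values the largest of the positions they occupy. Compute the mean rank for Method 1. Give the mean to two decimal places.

8.83

Sorted (ascending): 349, 349, 349, 382, 382, 382, 385, 418, 427, 487, 507, 517
The 3 values of 349 occupy positions 1–3 → each gets rank 3.
The 3 values of 382 occupy positions 4–6 → each gets rank 6.
Method 1 values → pooled ranks: 487→10, 427→9, 507→11, 418→8, 517→12, 349→3
Mean rank = (10 + 9 + 11 + 8 + 12 + 3) / 6 = 8.83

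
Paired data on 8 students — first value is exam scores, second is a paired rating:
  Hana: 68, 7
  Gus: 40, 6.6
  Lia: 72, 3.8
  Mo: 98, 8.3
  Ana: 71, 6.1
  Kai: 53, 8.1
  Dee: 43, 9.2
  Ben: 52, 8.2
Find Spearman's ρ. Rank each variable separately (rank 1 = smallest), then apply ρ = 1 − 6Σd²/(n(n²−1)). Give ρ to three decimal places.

-0.238

Ranks of variable 1: 5, 1, 7, 8, 6, 4, 2, 3
Ranks of variable 2: 4, 3, 1, 7, 2, 5, 8, 6
d = r₁ − r₂: 1, -2, 6, 1, 4, -1, -6, -3
d²: 1, 4, 36, 1, 16, 1, 36, 9; Σd² = 104
ρ = 1 − 6·104/(8·63) = 1 − 624/504 = -0.238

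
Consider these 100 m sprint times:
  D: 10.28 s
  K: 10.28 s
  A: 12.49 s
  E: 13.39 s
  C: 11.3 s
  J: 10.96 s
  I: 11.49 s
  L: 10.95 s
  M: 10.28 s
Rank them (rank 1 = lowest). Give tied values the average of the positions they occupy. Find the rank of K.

2

Sorted (ascending): 10.28, 10.28, 10.28, 10.95, 10.96, 11.3, 11.49, 12.49, 13.39
The 3 values of 10.28 occupy positions 1–3 → average rank 2.
K has value 10.28 s → rank 2.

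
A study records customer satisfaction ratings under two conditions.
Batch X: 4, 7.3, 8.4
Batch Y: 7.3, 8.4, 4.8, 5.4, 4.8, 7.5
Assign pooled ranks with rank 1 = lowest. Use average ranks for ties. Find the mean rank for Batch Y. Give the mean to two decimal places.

Sorted (ascending): 4, 4.8, 4.8, 5.4, 7.3, 7.3, 7.5, 8.4, 8.4
The 2 values of 4.8 occupy positions 2–3 → average rank (2+3)/2 = 2.5.
The 2 values of 7.3 occupy positions 5–6 → average rank (5+6)/2 = 5.5.
The 2 values of 8.4 occupy positions 8–9 → average rank (8+9)/2 = 8.5.
Batch Y values → pooled ranks: 7.3→5.5, 8.4→8.5, 4.8→2.5, 5.4→4, 4.8→2.5, 7.5→7
Mean rank = (5.5 + 8.5 + 2.5 + 4 + 2.5 + 7) / 6 = 5.00

5.00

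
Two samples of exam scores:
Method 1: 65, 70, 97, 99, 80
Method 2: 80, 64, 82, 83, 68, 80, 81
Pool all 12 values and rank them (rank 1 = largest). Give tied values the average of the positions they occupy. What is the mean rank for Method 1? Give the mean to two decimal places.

6.00

Sorted (descending): 99, 97, 83, 82, 81, 80, 80, 80, 70, 68, 65, 64
The 3 values of 80 occupy positions 6–8 → average rank 7.
Method 1 values → pooled ranks: 65→11, 70→9, 97→2, 99→1, 80→7
Mean rank = (11 + 9 + 2 + 1 + 7) / 5 = 6.00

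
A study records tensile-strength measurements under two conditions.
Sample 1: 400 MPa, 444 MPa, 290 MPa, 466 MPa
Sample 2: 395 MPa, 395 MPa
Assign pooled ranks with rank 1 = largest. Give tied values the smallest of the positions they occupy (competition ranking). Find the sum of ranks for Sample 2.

8

Sorted (descending): 466, 444, 400, 395, 395, 290
The 2 values of 395 occupy positions 4–5 → each gets rank 4.
Sample 2 values → pooled ranks: 395→4, 395→4
Rank sum = 4 + 4 = 8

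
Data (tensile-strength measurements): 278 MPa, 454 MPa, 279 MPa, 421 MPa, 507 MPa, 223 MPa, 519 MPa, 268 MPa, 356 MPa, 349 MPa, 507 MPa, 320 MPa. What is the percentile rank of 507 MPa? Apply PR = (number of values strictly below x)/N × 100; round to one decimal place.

N = 12.
Strictly below 507: 9. Equal to 507: 2.
PR = 9/12 × 100 = 75.0

75.0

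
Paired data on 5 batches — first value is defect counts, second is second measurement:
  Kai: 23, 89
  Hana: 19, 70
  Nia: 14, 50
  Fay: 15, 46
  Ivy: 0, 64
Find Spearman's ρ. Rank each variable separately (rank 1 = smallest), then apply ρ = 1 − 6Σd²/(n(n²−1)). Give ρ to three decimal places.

Ranks of variable 1: 5, 4, 2, 3, 1
Ranks of variable 2: 5, 4, 2, 1, 3
d = r₁ − r₂: 0, 0, 0, 2, -2
d²: 0, 0, 0, 4, 4; Σd² = 8
ρ = 1 − 6·8/(5·24) = 1 − 48/120 = 0.600

0.600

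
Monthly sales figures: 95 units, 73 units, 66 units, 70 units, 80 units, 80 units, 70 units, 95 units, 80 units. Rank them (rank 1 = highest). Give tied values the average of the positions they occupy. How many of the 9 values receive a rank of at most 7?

Sorted (descending): 95, 95, 80, 80, 80, 73, 70, 70, 66
The 2 values of 95 occupy positions 1–2 → average rank (1+2)/2 = 1.5.
The 3 values of 80 occupy positions 3–5 → average rank 4.
The 2 values of 70 occupy positions 7–8 → average rank (7+8)/2 = 7.5.
Ranks ≤ 7: {1.5, 1.5, 4, 4, 4, 6} → 6 values.

6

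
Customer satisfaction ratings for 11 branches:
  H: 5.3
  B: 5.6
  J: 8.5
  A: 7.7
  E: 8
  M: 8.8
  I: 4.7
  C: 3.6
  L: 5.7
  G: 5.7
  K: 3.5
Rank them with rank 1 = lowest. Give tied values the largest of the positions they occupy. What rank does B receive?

Sorted (ascending): 3.5, 3.6, 4.7, 5.3, 5.6, 5.7, 5.7, 7.7, 8, 8.5, 8.8
The 2 values of 5.7 occupy positions 6–7 → each gets rank 7.
B has value 5.6 → rank 5.

5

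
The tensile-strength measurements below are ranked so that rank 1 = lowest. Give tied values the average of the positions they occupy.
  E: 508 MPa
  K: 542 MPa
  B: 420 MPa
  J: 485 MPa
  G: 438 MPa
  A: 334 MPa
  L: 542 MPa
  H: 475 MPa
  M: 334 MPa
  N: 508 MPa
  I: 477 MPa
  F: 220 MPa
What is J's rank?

Sorted (ascending): 220, 334, 334, 420, 438, 475, 477, 485, 508, 508, 542, 542
The 2 values of 334 occupy positions 2–3 → average rank (2+3)/2 = 2.5.
The 2 values of 508 occupy positions 9–10 → average rank (9+10)/2 = 9.5.
The 2 values of 542 occupy positions 11–12 → average rank (11+12)/2 = 11.5.
J has value 485 MPa → rank 8.

8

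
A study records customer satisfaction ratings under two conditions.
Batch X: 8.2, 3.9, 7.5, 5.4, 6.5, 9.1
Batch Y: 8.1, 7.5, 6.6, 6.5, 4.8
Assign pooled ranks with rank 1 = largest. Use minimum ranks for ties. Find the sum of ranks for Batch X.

Sorted (descending): 9.1, 8.2, 8.1, 7.5, 7.5, 6.6, 6.5, 6.5, 5.4, 4.8, 3.9
The 2 values of 7.5 occupy positions 4–5 → each gets rank 4.
The 2 values of 6.5 occupy positions 7–8 → each gets rank 7.
Batch X values → pooled ranks: 8.2→2, 3.9→11, 7.5→4, 5.4→9, 6.5→7, 9.1→1
Rank sum = 2 + 11 + 4 + 9 + 7 + 1 = 34

34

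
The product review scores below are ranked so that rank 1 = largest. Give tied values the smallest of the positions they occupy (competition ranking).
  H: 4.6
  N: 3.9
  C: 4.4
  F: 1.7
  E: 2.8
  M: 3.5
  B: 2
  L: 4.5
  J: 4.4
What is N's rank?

Sorted (descending): 4.6, 4.5, 4.4, 4.4, 3.9, 3.5, 2.8, 2, 1.7
The 2 values of 4.4 occupy positions 3–4 → each gets rank 3.
N has value 3.9 → rank 5.

5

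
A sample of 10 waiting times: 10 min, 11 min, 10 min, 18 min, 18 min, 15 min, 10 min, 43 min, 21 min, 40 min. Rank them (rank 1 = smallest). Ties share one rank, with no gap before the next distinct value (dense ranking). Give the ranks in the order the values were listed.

Sorted (ascending): 10, 10, 10, 11, 15, 18, 18, 21, 40, 43
The 3 values of 10 share dense rank 1.
The 2 values of 18 share dense rank 4.
Remaining distinct values take the next consecutive integers.

1, 2, 1, 4, 4, 3, 1, 7, 5, 6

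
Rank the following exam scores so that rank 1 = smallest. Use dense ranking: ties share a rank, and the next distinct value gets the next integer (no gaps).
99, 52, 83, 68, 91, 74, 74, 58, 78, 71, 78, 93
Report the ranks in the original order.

Sorted (ascending): 52, 58, 68, 71, 74, 74, 78, 78, 83, 91, 93, 99
The 2 values of 74 share dense rank 5.
The 2 values of 78 share dense rank 6.
Remaining distinct values take the next consecutive integers.

10, 1, 7, 3, 8, 5, 5, 2, 6, 4, 6, 9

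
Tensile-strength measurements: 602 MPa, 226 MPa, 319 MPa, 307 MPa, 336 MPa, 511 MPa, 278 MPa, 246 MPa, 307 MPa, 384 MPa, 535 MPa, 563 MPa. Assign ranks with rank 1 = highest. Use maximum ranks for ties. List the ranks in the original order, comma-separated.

1, 12, 7, 9, 6, 4, 10, 11, 9, 5, 3, 2

Sorted (descending): 602, 563, 535, 511, 384, 336, 319, 307, 307, 278, 246, 226
The 2 values of 307 occupy positions 8–9 → each gets rank 9.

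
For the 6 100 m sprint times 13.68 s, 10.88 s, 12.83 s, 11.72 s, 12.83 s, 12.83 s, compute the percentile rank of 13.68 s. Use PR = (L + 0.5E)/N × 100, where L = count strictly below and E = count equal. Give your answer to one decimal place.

91.7

N = 6.
Strictly below 13.68: 5. Equal to 13.68: 1.
PR = (5 + 0.5·1)/6 × 100 = 91.7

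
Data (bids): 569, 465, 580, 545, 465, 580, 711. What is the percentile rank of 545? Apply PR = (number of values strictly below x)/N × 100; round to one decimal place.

28.6

N = 7.
Strictly below 545: 2. Equal to 545: 1.
PR = 2/7 × 100 = 28.6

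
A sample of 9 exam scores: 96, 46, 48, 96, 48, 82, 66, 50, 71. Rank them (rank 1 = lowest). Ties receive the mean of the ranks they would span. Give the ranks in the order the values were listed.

Sorted (ascending): 46, 48, 48, 50, 66, 71, 82, 96, 96
The 2 values of 48 occupy positions 2–3 → average rank (2+3)/2 = 2.5.
The 2 values of 96 occupy positions 8–9 → average rank (8+9)/2 = 8.5.

8.5, 1, 2.5, 8.5, 2.5, 7, 5, 4, 6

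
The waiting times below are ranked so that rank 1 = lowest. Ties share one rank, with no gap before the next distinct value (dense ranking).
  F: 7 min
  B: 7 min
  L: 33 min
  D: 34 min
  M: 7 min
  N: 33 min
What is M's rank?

Sorted (ascending): 7, 7, 7, 33, 33, 34
The 3 values of 7 share dense rank 1.
The 2 values of 33 share dense rank 2.
Remaining distinct values take the next consecutive integers.
M has value 7 min → rank 1.

1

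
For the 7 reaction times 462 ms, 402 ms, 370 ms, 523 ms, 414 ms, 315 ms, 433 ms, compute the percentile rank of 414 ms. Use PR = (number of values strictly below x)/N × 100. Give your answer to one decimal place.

42.9

N = 7.
Strictly below 414: 3. Equal to 414: 1.
PR = 3/7 × 100 = 42.9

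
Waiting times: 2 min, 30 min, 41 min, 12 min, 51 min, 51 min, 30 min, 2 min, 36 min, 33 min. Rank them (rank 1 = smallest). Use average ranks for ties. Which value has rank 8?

Sorted (ascending): 2, 2, 12, 30, 30, 33, 36, 41, 51, 51
The 2 values of 2 occupy positions 1–2 → average rank (1+2)/2 = 1.5.
The 2 values of 30 occupy positions 4–5 → average rank (4+5)/2 = 4.5.
The 2 values of 51 occupy positions 9–10 → average rank (9+10)/2 = 9.5.
Rank 8 → value 41.

41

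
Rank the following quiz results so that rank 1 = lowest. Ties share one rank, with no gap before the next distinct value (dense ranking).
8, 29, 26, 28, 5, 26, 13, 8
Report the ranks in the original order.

Sorted (ascending): 5, 8, 8, 13, 26, 26, 28, 29
The 2 values of 8 share dense rank 2.
The 2 values of 26 share dense rank 4.
Remaining distinct values take the next consecutive integers.

2, 6, 4, 5, 1, 4, 3, 2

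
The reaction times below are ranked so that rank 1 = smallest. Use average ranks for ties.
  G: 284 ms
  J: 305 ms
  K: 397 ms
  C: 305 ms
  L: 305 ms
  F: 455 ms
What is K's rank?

5

Sorted (ascending): 284, 305, 305, 305, 397, 455
The 3 values of 305 occupy positions 2–4 → average rank 3.
K has value 397 ms → rank 5.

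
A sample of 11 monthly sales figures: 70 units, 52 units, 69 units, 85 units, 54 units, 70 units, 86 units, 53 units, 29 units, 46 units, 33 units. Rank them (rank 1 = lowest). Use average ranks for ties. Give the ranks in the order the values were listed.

8.5, 4, 7, 10, 6, 8.5, 11, 5, 1, 3, 2

Sorted (ascending): 29, 33, 46, 52, 53, 54, 69, 70, 70, 85, 86
The 2 values of 70 occupy positions 8–9 → average rank (8+9)/2 = 8.5.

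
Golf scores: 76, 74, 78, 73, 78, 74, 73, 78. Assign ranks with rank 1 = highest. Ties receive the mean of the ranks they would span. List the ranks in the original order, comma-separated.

4, 5.5, 2, 7.5, 2, 5.5, 7.5, 2

Sorted (descending): 78, 78, 78, 76, 74, 74, 73, 73
The 3 values of 78 occupy positions 1–3 → average rank 2.
The 2 values of 74 occupy positions 5–6 → average rank (5+6)/2 = 5.5.
The 2 values of 73 occupy positions 7–8 → average rank (7+8)/2 = 7.5.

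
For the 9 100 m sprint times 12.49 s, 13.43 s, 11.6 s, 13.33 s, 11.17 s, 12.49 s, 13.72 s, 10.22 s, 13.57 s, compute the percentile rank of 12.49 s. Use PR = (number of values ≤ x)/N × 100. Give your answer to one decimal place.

55.6

N = 9.
Strictly below 12.49: 3. Equal to 12.49: 2.
PR = 5/9 × 100 = 55.6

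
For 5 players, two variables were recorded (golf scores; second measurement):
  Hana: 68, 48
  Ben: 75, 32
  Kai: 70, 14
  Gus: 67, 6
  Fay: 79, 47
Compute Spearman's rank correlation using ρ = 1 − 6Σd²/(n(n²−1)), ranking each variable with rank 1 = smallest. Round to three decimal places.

Ranks of variable 1: 2, 4, 3, 1, 5
Ranks of variable 2: 5, 3, 2, 1, 4
d = r₁ − r₂: -3, 1, 1, 0, 1
d²: 9, 1, 1, 0, 1; Σd² = 12
ρ = 1 − 6·12/(5·24) = 1 − 72/120 = 0.400

0.400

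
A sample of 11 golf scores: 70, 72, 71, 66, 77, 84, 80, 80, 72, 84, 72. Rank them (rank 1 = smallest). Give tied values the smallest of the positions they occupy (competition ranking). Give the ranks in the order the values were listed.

2, 4, 3, 1, 7, 10, 8, 8, 4, 10, 4

Sorted (ascending): 66, 70, 71, 72, 72, 72, 77, 80, 80, 84, 84
The 3 values of 72 occupy positions 4–6 → each gets rank 4.
The 2 values of 80 occupy positions 8–9 → each gets rank 8.
The 2 values of 84 occupy positions 10–11 → each gets rank 10.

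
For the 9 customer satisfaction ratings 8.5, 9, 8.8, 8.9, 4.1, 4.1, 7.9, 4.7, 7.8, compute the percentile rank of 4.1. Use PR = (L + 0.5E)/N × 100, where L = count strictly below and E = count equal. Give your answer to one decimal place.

N = 9.
Strictly below 4.1: 0. Equal to 4.1: 2.
PR = (0 + 0.5·2)/9 × 100 = 11.1

11.1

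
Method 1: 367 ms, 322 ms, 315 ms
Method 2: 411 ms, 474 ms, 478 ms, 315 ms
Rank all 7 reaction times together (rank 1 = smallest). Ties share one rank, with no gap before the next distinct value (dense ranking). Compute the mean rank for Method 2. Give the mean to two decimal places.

4.00

Sorted (ascending): 315, 315, 322, 367, 411, 474, 478
The 2 values of 315 share dense rank 1.
Remaining distinct values take the next consecutive integers.
Method 2 values → pooled ranks: 411→4, 474→5, 478→6, 315→1
Mean rank = (4 + 5 + 6 + 1) / 4 = 4.00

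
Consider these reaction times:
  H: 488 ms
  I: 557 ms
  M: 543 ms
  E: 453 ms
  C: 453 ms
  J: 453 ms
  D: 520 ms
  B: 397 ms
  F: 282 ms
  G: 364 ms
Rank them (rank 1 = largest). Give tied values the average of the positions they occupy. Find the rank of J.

Sorted (descending): 557, 543, 520, 488, 453, 453, 453, 397, 364, 282
The 3 values of 453 occupy positions 5–7 → average rank 6.
J has value 453 ms → rank 6.

6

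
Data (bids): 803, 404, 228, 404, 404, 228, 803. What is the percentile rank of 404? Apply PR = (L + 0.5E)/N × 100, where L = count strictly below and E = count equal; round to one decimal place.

N = 7.
Strictly below 404: 2. Equal to 404: 3.
PR = (2 + 0.5·3)/7 × 100 = 50.0

50.0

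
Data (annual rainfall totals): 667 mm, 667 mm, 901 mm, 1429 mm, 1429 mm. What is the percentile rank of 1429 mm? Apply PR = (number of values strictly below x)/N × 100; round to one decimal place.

N = 5.
Strictly below 1429: 3. Equal to 1429: 2.
PR = 3/5 × 100 = 60.0

60.0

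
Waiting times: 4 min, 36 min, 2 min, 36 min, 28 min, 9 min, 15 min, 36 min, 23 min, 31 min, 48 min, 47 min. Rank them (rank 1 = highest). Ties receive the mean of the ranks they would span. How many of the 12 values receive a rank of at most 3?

Sorted (descending): 48, 47, 36, 36, 36, 31, 28, 23, 15, 9, 4, 2
The 3 values of 36 occupy positions 3–5 → average rank 4.
Ranks ≤ 3: {1, 2} → 2 values.

2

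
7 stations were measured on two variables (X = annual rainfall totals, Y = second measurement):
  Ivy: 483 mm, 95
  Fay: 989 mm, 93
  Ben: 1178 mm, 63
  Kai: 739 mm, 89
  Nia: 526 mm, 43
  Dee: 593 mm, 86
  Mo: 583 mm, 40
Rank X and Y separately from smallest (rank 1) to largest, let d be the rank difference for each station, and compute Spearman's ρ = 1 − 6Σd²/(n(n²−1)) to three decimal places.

Ranks of variable 1: 1, 6, 7, 5, 2, 4, 3
Ranks of variable 2: 7, 6, 3, 5, 2, 4, 1
d = r₁ − r₂: -6, 0, 4, 0, 0, 0, 2
d²: 36, 0, 16, 0, 0, 0, 4; Σd² = 56
ρ = 1 − 6·56/(7·48) = 1 − 336/336 = 0.000

0.000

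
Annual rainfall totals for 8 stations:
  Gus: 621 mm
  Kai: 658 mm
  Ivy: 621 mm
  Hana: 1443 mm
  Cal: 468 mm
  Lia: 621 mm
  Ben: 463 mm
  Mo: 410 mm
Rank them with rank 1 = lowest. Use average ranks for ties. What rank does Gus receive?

5

Sorted (ascending): 410, 463, 468, 621, 621, 621, 658, 1443
The 3 values of 621 occupy positions 4–6 → average rank 5.
Gus has value 621 mm → rank 5.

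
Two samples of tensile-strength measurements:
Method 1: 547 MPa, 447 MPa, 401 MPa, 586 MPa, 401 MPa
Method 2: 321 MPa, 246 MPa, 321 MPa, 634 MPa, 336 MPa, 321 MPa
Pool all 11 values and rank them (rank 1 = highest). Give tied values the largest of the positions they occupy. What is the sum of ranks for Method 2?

Sorted (descending): 634, 586, 547, 447, 401, 401, 336, 321, 321, 321, 246
The 2 values of 401 occupy positions 5–6 → each gets rank 6.
The 3 values of 321 occupy positions 8–10 → each gets rank 10.
Method 2 values → pooled ranks: 321→10, 246→11, 321→10, 634→1, 336→7, 321→10
Rank sum = 10 + 11 + 10 + 1 + 7 + 10 = 49

49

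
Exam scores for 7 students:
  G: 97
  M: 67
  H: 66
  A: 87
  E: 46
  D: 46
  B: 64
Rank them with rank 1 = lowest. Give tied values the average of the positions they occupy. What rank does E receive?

1.5

Sorted (ascending): 46, 46, 64, 66, 67, 87, 97
The 2 values of 46 occupy positions 1–2 → average rank (1+2)/2 = 1.5.
E has value 46 → rank 1.5.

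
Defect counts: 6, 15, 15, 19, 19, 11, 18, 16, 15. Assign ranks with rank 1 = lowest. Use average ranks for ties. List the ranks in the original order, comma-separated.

1, 4, 4, 8.5, 8.5, 2, 7, 6, 4

Sorted (ascending): 6, 11, 15, 15, 15, 16, 18, 19, 19
The 3 values of 15 occupy positions 3–5 → average rank 4.
The 2 values of 19 occupy positions 8–9 → average rank (8+9)/2 = 8.5.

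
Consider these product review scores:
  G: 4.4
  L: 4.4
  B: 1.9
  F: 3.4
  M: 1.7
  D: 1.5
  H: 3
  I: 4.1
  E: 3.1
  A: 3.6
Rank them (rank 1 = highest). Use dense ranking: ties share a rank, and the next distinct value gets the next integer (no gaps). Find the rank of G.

Sorted (descending): 4.4, 4.4, 4.1, 3.6, 3.4, 3.1, 3, 1.9, 1.7, 1.5
The 2 values of 4.4 share dense rank 1.
Remaining distinct values take the next consecutive integers.
G has value 4.4 → rank 1.

1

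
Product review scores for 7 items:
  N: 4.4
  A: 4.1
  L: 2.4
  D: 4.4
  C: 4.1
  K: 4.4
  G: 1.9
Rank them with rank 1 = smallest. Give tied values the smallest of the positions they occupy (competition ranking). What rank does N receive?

5

Sorted (ascending): 1.9, 2.4, 4.1, 4.1, 4.4, 4.4, 4.4
The 2 values of 4.1 occupy positions 3–4 → each gets rank 3.
The 3 values of 4.4 occupy positions 5–7 → each gets rank 5.
N has value 4.4 → rank 5.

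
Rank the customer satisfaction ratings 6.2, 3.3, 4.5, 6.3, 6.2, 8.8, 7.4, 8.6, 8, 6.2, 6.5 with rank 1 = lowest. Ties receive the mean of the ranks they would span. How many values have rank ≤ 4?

5

Sorted (ascending): 3.3, 4.5, 6.2, 6.2, 6.2, 6.3, 6.5, 7.4, 8, 8.6, 8.8
The 3 values of 6.2 occupy positions 3–5 → average rank 4.
Ranks ≤ 4: {1, 2, 4, 4, 4} → 5 values.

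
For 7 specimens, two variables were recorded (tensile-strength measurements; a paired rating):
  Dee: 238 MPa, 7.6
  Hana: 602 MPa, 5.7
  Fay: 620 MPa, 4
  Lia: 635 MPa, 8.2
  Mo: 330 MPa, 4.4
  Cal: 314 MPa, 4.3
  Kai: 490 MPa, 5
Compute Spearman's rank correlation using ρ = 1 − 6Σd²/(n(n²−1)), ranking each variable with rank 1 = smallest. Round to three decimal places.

Ranks of variable 1: 1, 5, 6, 7, 3, 2, 4
Ranks of variable 2: 6, 5, 1, 7, 3, 2, 4
d = r₁ − r₂: -5, 0, 5, 0, 0, 0, 0
d²: 25, 0, 25, 0, 0, 0, 0; Σd² = 50
ρ = 1 − 6·50/(7·48) = 1 − 300/336 = 0.107

0.107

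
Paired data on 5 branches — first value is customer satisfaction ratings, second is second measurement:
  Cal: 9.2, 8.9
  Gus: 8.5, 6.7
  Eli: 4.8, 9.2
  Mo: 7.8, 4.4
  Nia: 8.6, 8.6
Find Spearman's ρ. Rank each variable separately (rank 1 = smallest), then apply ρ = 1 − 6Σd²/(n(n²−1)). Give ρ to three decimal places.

0.000

Ranks of variable 1: 5, 3, 1, 2, 4
Ranks of variable 2: 4, 2, 5, 1, 3
d = r₁ − r₂: 1, 1, -4, 1, 1
d²: 1, 1, 16, 1, 1; Σd² = 20
ρ = 1 − 6·20/(5·24) = 1 − 120/120 = 0.000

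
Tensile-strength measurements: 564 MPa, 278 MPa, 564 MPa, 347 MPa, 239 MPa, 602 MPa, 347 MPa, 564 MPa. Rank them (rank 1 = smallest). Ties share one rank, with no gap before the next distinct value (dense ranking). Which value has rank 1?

239

Sorted (ascending): 239, 278, 347, 347, 564, 564, 564, 602
The 2 values of 347 share dense rank 3.
The 3 values of 564 share dense rank 4.
Remaining distinct values take the next consecutive integers.
Rank 1 → value 239.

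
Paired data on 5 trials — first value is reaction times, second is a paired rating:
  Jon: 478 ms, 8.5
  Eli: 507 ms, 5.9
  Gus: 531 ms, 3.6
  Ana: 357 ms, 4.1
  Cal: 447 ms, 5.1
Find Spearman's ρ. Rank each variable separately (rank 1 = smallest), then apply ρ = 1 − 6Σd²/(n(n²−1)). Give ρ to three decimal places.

-0.100

Ranks of variable 1: 3, 4, 5, 1, 2
Ranks of variable 2: 5, 4, 1, 2, 3
d = r₁ − r₂: -2, 0, 4, -1, -1
d²: 4, 0, 16, 1, 1; Σd² = 22
ρ = 1 − 6·22/(5·24) = 1 − 132/120 = -0.100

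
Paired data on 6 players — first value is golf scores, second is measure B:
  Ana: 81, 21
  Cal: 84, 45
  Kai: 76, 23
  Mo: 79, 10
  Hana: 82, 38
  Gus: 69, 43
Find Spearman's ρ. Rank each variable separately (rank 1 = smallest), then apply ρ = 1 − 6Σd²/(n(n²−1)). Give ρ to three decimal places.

0.257

Ranks of variable 1: 4, 6, 2, 3, 5, 1
Ranks of variable 2: 2, 6, 3, 1, 4, 5
d = r₁ − r₂: 2, 0, -1, 2, 1, -4
d²: 4, 0, 1, 4, 1, 16; Σd² = 26
ρ = 1 − 6·26/(6·35) = 1 − 156/210 = 0.257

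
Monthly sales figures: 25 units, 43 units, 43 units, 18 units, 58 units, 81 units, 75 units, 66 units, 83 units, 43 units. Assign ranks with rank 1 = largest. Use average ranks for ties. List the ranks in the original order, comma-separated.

Sorted (descending): 83, 81, 75, 66, 58, 43, 43, 43, 25, 18
The 3 values of 43 occupy positions 6–8 → average rank 7.

9, 7, 7, 10, 5, 2, 3, 4, 1, 7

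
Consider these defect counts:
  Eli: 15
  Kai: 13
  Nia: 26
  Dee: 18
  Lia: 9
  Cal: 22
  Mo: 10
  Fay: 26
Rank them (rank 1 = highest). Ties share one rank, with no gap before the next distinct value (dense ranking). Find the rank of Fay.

1

Sorted (descending): 26, 26, 22, 18, 15, 13, 10, 9
The 2 values of 26 share dense rank 1.
Remaining distinct values take the next consecutive integers.
Fay has value 26 → rank 1.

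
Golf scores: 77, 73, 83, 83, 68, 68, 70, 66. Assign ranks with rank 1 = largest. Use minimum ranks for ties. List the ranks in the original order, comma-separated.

3, 4, 1, 1, 6, 6, 5, 8

Sorted (descending): 83, 83, 77, 73, 70, 68, 68, 66
The 2 values of 83 occupy positions 1–2 → each gets rank 1.
The 2 values of 68 occupy positions 6–7 → each gets rank 6.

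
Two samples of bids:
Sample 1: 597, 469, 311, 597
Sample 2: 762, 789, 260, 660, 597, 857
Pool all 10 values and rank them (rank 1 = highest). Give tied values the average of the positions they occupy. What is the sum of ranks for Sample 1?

29

Sorted (descending): 857, 789, 762, 660, 597, 597, 597, 469, 311, 260
The 3 values of 597 occupy positions 5–7 → average rank 6.
Sample 1 values → pooled ranks: 597→6, 469→8, 311→9, 597→6
Rank sum = 6 + 8 + 9 + 6 = 29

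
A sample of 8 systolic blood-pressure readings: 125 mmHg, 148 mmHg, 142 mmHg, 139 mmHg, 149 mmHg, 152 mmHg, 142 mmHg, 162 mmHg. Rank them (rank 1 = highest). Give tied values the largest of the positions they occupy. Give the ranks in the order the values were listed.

8, 4, 6, 7, 3, 2, 6, 1

Sorted (descending): 162, 152, 149, 148, 142, 142, 139, 125
The 2 values of 142 occupy positions 5–6 → each gets rank 6.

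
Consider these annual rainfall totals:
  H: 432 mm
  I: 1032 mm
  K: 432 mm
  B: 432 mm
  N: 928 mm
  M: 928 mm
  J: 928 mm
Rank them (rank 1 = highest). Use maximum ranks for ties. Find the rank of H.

Sorted (descending): 1032, 928, 928, 928, 432, 432, 432
The 3 values of 928 occupy positions 2–4 → each gets rank 4.
The 3 values of 432 occupy positions 5–7 → each gets rank 7.
H has value 432 mm → rank 7.

7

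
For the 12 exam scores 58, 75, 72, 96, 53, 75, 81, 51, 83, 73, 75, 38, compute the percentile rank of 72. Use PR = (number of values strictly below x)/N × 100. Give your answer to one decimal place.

N = 12.
Strictly below 72: 4. Equal to 72: 1.
PR = 4/12 × 100 = 33.3

33.3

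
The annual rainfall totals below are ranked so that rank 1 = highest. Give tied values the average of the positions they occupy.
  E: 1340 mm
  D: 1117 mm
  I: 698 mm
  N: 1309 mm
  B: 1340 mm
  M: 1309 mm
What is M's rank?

3.5

Sorted (descending): 1340, 1340, 1309, 1309, 1117, 698
The 2 values of 1340 occupy positions 1–2 → average rank (1+2)/2 = 1.5.
The 2 values of 1309 occupy positions 3–4 → average rank (3+4)/2 = 3.5.
M has value 1309 mm → rank 3.5.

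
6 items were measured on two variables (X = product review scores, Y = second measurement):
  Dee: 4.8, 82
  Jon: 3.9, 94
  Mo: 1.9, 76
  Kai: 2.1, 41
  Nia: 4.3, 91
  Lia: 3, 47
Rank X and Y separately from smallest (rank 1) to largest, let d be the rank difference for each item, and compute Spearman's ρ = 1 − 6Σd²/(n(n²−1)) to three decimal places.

0.600

Ranks of variable 1: 6, 4, 1, 2, 5, 3
Ranks of variable 2: 4, 6, 3, 1, 5, 2
d = r₁ − r₂: 2, -2, -2, 1, 0, 1
d²: 4, 4, 4, 1, 0, 1; Σd² = 14
ρ = 1 − 6·14/(6·35) = 1 − 84/210 = 0.600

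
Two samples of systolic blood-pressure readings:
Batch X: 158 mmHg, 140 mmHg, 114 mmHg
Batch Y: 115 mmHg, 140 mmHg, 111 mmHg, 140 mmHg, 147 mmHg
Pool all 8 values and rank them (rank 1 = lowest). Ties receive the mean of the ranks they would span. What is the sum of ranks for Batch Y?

21

Sorted (ascending): 111, 114, 115, 140, 140, 140, 147, 158
The 3 values of 140 occupy positions 4–6 → average rank 5.
Batch Y values → pooled ranks: 115→3, 140→5, 111→1, 140→5, 147→7
Rank sum = 3 + 5 + 1 + 5 + 7 = 21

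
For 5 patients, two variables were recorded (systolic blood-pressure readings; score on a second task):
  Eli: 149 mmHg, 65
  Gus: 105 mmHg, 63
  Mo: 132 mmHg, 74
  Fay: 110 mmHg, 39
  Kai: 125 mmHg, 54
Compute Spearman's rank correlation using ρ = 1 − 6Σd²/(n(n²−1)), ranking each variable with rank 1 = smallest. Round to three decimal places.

0.600

Ranks of variable 1: 5, 1, 4, 2, 3
Ranks of variable 2: 4, 3, 5, 1, 2
d = r₁ − r₂: 1, -2, -1, 1, 1
d²: 1, 4, 1, 1, 1; Σd² = 8
ρ = 1 − 6·8/(5·24) = 1 − 48/120 = 0.600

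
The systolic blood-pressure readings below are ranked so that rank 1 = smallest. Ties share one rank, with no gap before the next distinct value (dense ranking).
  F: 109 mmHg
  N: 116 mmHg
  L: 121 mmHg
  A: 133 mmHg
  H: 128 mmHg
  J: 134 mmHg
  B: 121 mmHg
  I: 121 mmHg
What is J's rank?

Sorted (ascending): 109, 116, 121, 121, 121, 128, 133, 134
The 3 values of 121 share dense rank 3.
Remaining distinct values take the next consecutive integers.
J has value 134 mmHg → rank 6.

6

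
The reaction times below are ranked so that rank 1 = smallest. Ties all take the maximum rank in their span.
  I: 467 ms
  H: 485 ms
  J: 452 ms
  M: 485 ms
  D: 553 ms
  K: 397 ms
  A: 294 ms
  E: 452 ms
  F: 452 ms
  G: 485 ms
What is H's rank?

9

Sorted (ascending): 294, 397, 452, 452, 452, 467, 485, 485, 485, 553
The 3 values of 452 occupy positions 3–5 → each gets rank 5.
The 3 values of 485 occupy positions 7–9 → each gets rank 9.
H has value 485 ms → rank 9.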